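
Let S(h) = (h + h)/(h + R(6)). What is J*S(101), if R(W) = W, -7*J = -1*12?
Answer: 2424/749 ≈ 3.2363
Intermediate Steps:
J = 12/7 (J = -(-1)*12/7 = -⅐*(-12) = 12/7 ≈ 1.7143)
S(h) = 2*h/(6 + h) (S(h) = (h + h)/(h + 6) = (2*h)/(6 + h) = 2*h/(6 + h))
J*S(101) = 12*(2*101/(6 + 101))/7 = 12*(2*101/107)/7 = 12*(2*101*(1/107))/7 = (12/7)*(202/107) = 2424/749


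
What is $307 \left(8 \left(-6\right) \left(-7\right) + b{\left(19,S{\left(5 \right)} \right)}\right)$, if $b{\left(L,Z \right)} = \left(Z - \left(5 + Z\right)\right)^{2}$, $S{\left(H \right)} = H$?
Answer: $110827$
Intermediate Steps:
$b{\left(L,Z \right)} = 25$ ($b{\left(L,Z \right)} = \left(-5\right)^{2} = 25$)
$307 \left(8 \left(-6\right) \left(-7\right) + b{\left(19,S{\left(5 \right)} \right)}\right) = 307 \left(8 \left(-6\right) \left(-7\right) + 25\right) = 307 \left(\left(-48\right) \left(-7\right) + 25\right) = 307 \left(336 + 25\right) = 307 \cdot 361 = 110827$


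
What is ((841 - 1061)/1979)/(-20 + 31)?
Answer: -20/1979 ≈ -0.010106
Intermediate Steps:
((841 - 1061)/1979)/(-20 + 31) = -220*1/1979/11 = -220/1979*1/11 = -20/1979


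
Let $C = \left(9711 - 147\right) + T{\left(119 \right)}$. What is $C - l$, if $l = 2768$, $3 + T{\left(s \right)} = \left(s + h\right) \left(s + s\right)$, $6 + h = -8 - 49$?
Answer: $20121$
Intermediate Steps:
$h = -63$ ($h = -6 - 57 = -63$)
$T{\left(s \right)} = -3 + 2 s \left(-63 + s\right)$ ($T{\left(s \right)} = -3 + \left(s - 63\right) \left(s + s\right) = -3 + \left(-63 + s\right) 2 s = -3 + 2 s \left(-63 + s\right)$)
$C = 22889$ ($C = \left(9711 - 147\right) - \left(14997 - 28322\right) = 9564 - -13325 = 9564 + 13325 = 22889$)
$C - l = 22889 - 2768 = 20121$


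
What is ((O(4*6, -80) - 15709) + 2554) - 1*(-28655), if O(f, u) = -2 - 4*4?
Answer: 15482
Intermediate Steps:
O(f, u) = -18 (O(f, u) = -2 - 16 = -18)
((O(4*6, -80) - 15709) + 2554) - 1*(-28655) = ((-18 - 15709) + 2554) - 1*(-28655) = (-15727 + 2554) + 28655 = -13173 + 28655 = 15482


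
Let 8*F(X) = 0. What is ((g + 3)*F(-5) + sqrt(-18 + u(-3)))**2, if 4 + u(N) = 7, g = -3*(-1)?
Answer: -15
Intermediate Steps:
g = 3
F(X) = 0 (F(X) = (1/8)*0 = 0)
u(N) = 3 (u(N) = -4 + 7 = 3)
((g + 3)*F(-5) + sqrt(-18 + u(-3)))**2 = ((3 + 3)*0 + sqrt(-18 + 3))**2 = (6*0 + sqrt(-15))**2 = (0 + I*sqrt(15))**2 = (I*sqrt(15))**2 = -15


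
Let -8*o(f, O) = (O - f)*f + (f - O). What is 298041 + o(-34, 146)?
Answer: 597657/2 ≈ 2.9883e+5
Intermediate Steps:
o(f, O) = -f/8 + O/8 - f*(O - f)/8 (o(f, O) = -((O - f)*f + (f - O))/8 = -(f*(O - f) + (f - O))/8 = -(f - O + f*(O - f))/8 = -f/8 + O/8 - f*(O - f)/8)
298041 + o(-34, 146) = 298041 + (-⅛*(-34) + (⅛)*146 + (⅛)*(-34)² - ⅛*146*(-34)) = 298041 + (17/4 + 73/4 + (⅛)*1156 + 1241/2) = 298041 + (17/4 + 73/4 + 289/2 + 1241/2) = 298041 + 1575/2 = 597657/2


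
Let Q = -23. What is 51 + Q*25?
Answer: -524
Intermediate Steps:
51 + Q*25 = 51 - 23*25 = 51 - 575 = -524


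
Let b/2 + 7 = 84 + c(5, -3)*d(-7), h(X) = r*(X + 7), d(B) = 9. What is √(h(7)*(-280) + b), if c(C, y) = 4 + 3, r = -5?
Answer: 2*√4970 ≈ 141.00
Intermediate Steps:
c(C, y) = 7
h(X) = -35 - 5*X (h(X) = -5*(X + 7) = -5*(7 + X) = -35 - 5*X)
b = 280 (b = -14 + 2*(84 + 7*9) = -14 + 2*(84 + 63) = -14 + 2*147 = -14 + 294 = 280)
√(h(7)*(-280) + b) = √((-35 - 5*7)*(-280) + 280) = √((-35 - 35)*(-280) + 280) = √(-70*(-280) + 280) = √(19600 + 280) = √19880 = 2*√4970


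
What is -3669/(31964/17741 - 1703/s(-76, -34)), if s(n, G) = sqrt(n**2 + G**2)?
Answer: 110096671164432/6914032904947 + 30024601468914*sqrt(1733)/6914032904947 ≈ 196.70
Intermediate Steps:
s(n, G) = sqrt(G**2 + n**2)
-3669/(31964/17741 - 1703/s(-76, -34)) = -3669/(31964/17741 - 1703/sqrt((-34)**2 + (-76)**2)) = -3669/(31964*(1/17741) - 1703/sqrt(1156 + 5776)) = -3669/(31964/17741 - 1703*sqrt(1733)/3466)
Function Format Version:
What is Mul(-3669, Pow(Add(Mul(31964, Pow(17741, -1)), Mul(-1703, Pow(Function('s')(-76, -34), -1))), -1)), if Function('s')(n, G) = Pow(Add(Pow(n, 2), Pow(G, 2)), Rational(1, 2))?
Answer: Add(Rational(110096671164432, 6914032904947), Mul(Rational(30024601468914, 6914032904947), Pow(1733, Rational(1, 2)))) ≈ 196.70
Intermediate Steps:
Function('s')(n, G) = Pow(Add(Pow(G, 2), Pow(n, 2)), Rational(1, 2))
Mul(-3669, Pow(Add(Mul(31964, Pow(17741, -1)), Mul(-1703, Pow(Function('s')(-76, -34), -1))), -1)) = Mul(-3669, Pow(Add(Mul(31964, Pow(17741, -1)), Mul(-1703, Pow(Pow(Add(Pow(-34, 2), Pow(-76, 2)), Rational(1, 2)), -1))), -1)) = Mul(-3669, Pow(Add(Mul(31964, Rational(1, 17741)), Mul(-1703, Pow(Pow(Add(1156, 5776), Rational(1, 2)), -1))), -1)) = Mul(-3669, Pow(Add(Rational(31964, 17741), Mul(-1703, Pow(Pow(6932, Rational(1, 2)), -1))), -1)) = Mul(-3669, Pow(Add(Rational(31964, 17741), Mul(-1703, Pow(Mul(2, Pow(1733, Rational(1, 2))), -1))), -1)) = Mul(-3669, Pow(Add(Rational(31964, 17741), Mul(-1703, Mul(Rational(1, 3466), Pow(1733, Rational(1, 2))))), -1)) = Mul(-3669, Pow(Add(Rational(31964, 17741), Mul(Rational(-1703, 3466), Pow(1733, Rational(1, 2)))), -1))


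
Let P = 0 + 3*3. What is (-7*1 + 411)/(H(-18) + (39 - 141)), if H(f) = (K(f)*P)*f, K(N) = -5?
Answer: 101/177 ≈ 0.57062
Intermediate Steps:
P = 9 (P = 0 + 9 = 9)
H(f) = -45*f (H(f) = (-5*9)*f = -45*f)
(-7*1 + 411)/(H(-18) + (39 - 141)) = (-7*1 + 411)/(-45*(-18) + (39 - 141)) = (-7 + 411)/(810 - 102) = 404/708 = 404*(1/708) = 101/177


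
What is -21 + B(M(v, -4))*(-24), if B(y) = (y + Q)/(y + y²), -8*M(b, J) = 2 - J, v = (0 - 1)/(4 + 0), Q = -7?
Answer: -1013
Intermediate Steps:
v = -¼ (v = -1/4 = -1*¼ = -¼ ≈ -0.25000)
M(b, J) = -¼ + J/8 (M(b, J) = -(2 - J)/8 = -¼ + J/8)
B(y) = (-7 + y)/(y + y²) (B(y) = (y - 7)/(y + y²) = (-7 + y)/(y + y²))
-21 + B(M(v, -4))*(-24) = -21 + ((-7 + (-¼ + (⅛)*(-4)))/((-¼ + (⅛)*(-4))*(1 + (-¼ + (⅛)*(-4)))))*(-24) = -21 + ((-7 + (-¼ - ½))/((-¼ - ½)*(1 + (-¼ - ½))))*(-24) = -21 + ((-7 - ¾)/((-¾)*(1 - ¾)))*(-24) = -21 - 4/3*(-31/4)/¼*(-24) = -21 - 4/3*4*(-31/4)*(-24) = -21 + (124/3)*(-24) = -21 - 992 = -1013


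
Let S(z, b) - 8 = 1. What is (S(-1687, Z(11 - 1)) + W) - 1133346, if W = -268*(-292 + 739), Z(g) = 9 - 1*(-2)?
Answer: -1253133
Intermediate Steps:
Z(g) = 11 (Z(g) = 9 + 2 = 11)
S(z, b) = 9 (S(z, b) = 8 + 1 = 9)
W = -119796 (W = -268*447 = -119796)
(S(-1687, Z(11 - 1)) + W) - 1133346 = (9 - 119796) - 1133346 = -119787 - 1133346 = -1253133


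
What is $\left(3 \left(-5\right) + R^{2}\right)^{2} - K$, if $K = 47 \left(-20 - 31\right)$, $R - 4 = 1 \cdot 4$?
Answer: $4798$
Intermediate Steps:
$R = 8$ ($R = 4 + 1 \cdot 4 = 4 + 4 = 8$)
$K = -2397$ ($K = 47 \left(-51\right) = -2397$)
$\left(3 \left(-5\right) + R^{2}\right)^{2} - K = \left(3 \left(-5\right) + 8^{2}\right)^{2} - -2397 = \left(-15 + 64\right)^{2} + 2397 = 49^{2} + 2397 = 2401 + 2397 = 4798$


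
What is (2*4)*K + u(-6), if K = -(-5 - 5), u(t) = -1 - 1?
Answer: 78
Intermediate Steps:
u(t) = -2
K = 10 (K = -1*(-10) = 10)
(2*4)*K + u(-6) = (2*4)*10 - 2 = 8*10 - 2 = 80 - 2 = 78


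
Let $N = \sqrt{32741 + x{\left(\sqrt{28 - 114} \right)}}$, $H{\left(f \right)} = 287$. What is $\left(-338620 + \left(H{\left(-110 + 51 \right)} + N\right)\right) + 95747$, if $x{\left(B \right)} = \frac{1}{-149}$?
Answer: $-242586 + \frac{2 \sqrt{181720698}}{149} \approx -2.4241 \cdot 10^{5}$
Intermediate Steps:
$x{\left(B \right)} = - \frac{1}{149}$
$N = \frac{2 \sqrt{181720698}}{149}$ ($N = \sqrt{32741 - \frac{1}{149}} = \sqrt{\frac{4878408}{149}} = \frac{2 \sqrt{181720698}}{149} \approx 180.94$)
$\left(-338620 + \left(H{\left(-110 + 51 \right)} + N\right)\right) + 95747 = \left(-338620 + \left(287 + \frac{2 \sqrt{181720698}}{149}\right)\right) + 95747 = \left(-338333 + \frac{2 \sqrt{181720698}}{149}\right) + 95747 = -242586 + \frac{2 \sqrt{181720698}}{149}$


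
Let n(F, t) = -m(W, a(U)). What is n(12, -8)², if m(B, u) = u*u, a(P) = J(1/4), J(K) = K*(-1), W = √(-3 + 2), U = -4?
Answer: 1/256 ≈ 0.0039063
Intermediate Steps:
W = I (W = √(-1) = I ≈ 1.0*I)
J(K) = -K
a(P) = -¼ (a(P) = -1/4 = -1*¼ = -¼)
m(B, u) = u²
n(F, t) = -1/16 (n(F, t) = -(-¼)² = -1*1/16 = -1/16)
n(12, -8)² = (-1/16)² = 1/256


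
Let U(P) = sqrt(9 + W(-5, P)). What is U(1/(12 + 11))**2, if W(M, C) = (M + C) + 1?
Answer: 116/23 ≈ 5.0435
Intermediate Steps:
W(M, C) = 1 + C + M (W(M, C) = (C + M) + 1 = 1 + C + M)
U(P) = sqrt(5 + P) (U(P) = sqrt(9 + (1 + P - 5)) = sqrt(9 + (-4 + P)) = sqrt(5 + P))
U(1/(12 + 11))**2 = (sqrt(5 + 1/(12 + 11)))**2 = (sqrt(5 + 1/23))**2 = (sqrt(116/23))**2 = (2*sqrt(667)/23)**2 = 116/23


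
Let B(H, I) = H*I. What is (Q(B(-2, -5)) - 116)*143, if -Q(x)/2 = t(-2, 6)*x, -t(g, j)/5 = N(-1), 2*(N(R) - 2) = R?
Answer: 4862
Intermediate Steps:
N(R) = 2 + R/2
t(g, j) = -15/2 (t(g, j) = -5*(2 + (½)*(-1)) = -5*(2 - ½) = -5*3/2 = -15/2)
Q(x) = 15*x (Q(x) = -(-15)*x = 15*x)
(Q(B(-2, -5)) - 116)*143 = (15*(-2*(-5)) - 116)*143 = (15*10 - 116)*143 = (150 - 116)*143 = 34*143 = 4862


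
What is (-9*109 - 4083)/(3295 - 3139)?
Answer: -422/13 ≈ -32.462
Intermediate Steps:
(-9*109 - 4083)/(3295 - 3139) = (-981 - 4083)/156 = -5064*1/156 = -422/13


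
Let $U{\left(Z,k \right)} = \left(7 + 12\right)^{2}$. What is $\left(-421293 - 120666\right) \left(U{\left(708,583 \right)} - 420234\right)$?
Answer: $227553951207$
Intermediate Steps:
$U{\left(Z,k \right)} = 361$ ($U{\left(Z,k \right)} = 19^{2} = 361$)
$\left(-421293 - 120666\right) \left(U{\left(708,583 \right)} - 420234\right) = \left(-421293 - 120666\right) \left(361 - 420234\right) = \left(-421293 - 120666\right) \left(-419873\right) = \left(-541959\right) \left(-419873\right) = 227553951207$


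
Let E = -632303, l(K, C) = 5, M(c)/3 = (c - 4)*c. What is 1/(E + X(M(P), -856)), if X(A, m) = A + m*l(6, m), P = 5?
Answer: -1/636568 ≈ -1.5709e-6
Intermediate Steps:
M(c) = 3*c*(-4 + c) (M(c) = 3*((c - 4)*c) = 3*((-4 + c)*c) = 3*(c*(-4 + c)) = 3*c*(-4 + c))
X(A, m) = A + 5*m (X(A, m) = A + m*5 = A + 5*m)
1/(E + X(M(P), -856)) = 1/(-632303 + (3*5*(-4 + 5) + 5*(-856))) = 1/(-632303 + (3*5*1 - 4280)) = 1/(-632303 + (15 - 4280)) = 1/(-632303 - 4265) = 1/(-636568) = -1/636568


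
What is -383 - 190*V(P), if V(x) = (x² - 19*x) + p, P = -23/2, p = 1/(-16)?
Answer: -536109/8 ≈ -67014.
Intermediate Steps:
p = -1/16 ≈ -0.062500
P = -23/2 (P = -23*½ = -23/2 ≈ -11.500)
V(x) = -1/16 + x² - 19*x (V(x) = (x² - 19*x) - 1/16 = -1/16 + x² - 19*x)
-383 - 190*V(P) = -383 - 190*(-1/16 + (-23/2)² - 19*(-23/2)) = -383 - 190*(-1/16 + 529/4 + 437/2) = -383 - 190*5611/16 = -383 - 533045/8 = -536109/8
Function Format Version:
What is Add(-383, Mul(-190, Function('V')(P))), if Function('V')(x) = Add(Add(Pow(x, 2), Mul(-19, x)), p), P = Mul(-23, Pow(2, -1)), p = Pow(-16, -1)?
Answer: Rational(-536109, 8) ≈ -67014.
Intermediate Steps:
p = Rational(-1, 16) ≈ -0.062500
P = Rational(-23, 2) (P = Mul(-23, Rational(1, 2)) = Rational(-23, 2) ≈ -11.500)
Function('V')(x) = Add(Rational(-1, 16), Pow(x, 2), Mul(-19, x)) (Function('V')(x) = Add(Add(Pow(x, 2), Mul(-19, x)), Rational(-1, 16)) = Add(Rational(-1, 16), Pow(x, 2), Mul(-19, x)))
Add(-383, Mul(-190, Function('V')(P))) = Add(-383, Mul(-190, Add(Rational(-1, 16), Pow(Rational(-23, 2), 2), Mul(-19, Rational(-23, 2))))) = Add(-383, Mul(-190, Add(Rational(-1, 16), Rational(529, 4), Rational(437, 2)))) = Add(-383, Mul(-190, Rational(5611, 16))) = Add(-383, Rational(-533045, 8)) = Rational(-536109, 8)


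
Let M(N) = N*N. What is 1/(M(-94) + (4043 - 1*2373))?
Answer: 1/10506 ≈ 9.5184e-5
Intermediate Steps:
M(N) = N²
1/(M(-94) + (4043 - 1*2373)) = 1/((-94)² + (4043 - 1*2373)) = 1/(8836 + (4043 - 2373)) = 1/(8836 + 1670) = 1/10506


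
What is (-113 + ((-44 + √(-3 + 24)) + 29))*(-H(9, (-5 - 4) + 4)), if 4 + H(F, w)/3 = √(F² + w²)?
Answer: -3*(4 - √106)*(128 - √21) ≈ 2331.0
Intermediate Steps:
H(F, w) = -12 + 3*√(F² + w²)
(-113 + ((-44 + √(-3 + 24)) + 29))*(-H(9, (-5 - 4) + 4)) = (-113 + ((-44 + √(-3 + 24)) + 29))*(-(-12 + 3*√(9² + ((-5 - 4) + 4)²))) = (-113 + ((-44 + √21) + 29))*(-(-12 + 3*√(81 + (-9 + 4)²))) = (-113 + (-15 + √21))*(-(-12 + 3*√(81 + (-5)²))) = (-128 + √21)*(-(-12 + 3*√(81 + 25))) = (-128 + √21)*(-(-12 + 3*√106)) = (-128 + √21)*(12 - 3*√106)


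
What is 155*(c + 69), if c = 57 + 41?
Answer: 25885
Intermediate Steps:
c = 98
155*(c + 69) = 155*(98 + 69) = 155*167 = 25885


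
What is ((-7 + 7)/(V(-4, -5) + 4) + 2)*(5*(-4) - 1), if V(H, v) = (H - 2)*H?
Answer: -42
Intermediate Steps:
V(H, v) = H*(-2 + H) (V(H, v) = (-2 + H)*H = H*(-2 + H))
((-7 + 7)/(V(-4, -5) + 4) + 2)*(5*(-4) - 1) = ((-7 + 7)/(-4*(-2 - 4) + 4) + 2)*(5*(-4) - 1) = (0/(-4*(-6) + 4) + 2)*(-20 - 1) = (0/(24 + 4) + 2)*(-21) = (0/28 + 2)*(-21) = (0*(1/28) + 2)*(-21) = (0 + 2)*(-21) = 2*(-21) = -42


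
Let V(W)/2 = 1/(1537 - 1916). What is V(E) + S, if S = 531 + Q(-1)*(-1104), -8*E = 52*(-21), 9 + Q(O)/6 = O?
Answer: 25306207/379 ≈ 66771.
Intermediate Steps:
Q(O) = -54 + 6*O
E = 273/2 (E = -13*(-21)/2 = -⅛*(-1092) = 273/2 ≈ 136.50)
V(W) = -2/379 (V(W) = 2/(1537 - 1916) = 2/(-379) = 2*(-1/379) = -2/379)
S = 66771 (S = 531 + (-54 + 6*(-1))*(-1104) = 531 + (-54 - 6)*(-1104) = 531 - 60*(-1104) = 531 + 66240 = 66771)
V(E) + S = -2/379 + 66771 = 25306207/379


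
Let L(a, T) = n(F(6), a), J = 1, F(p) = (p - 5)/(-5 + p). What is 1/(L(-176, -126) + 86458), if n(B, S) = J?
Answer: 1/86459 ≈ 1.1566e-5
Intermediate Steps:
F(p) = 1 (F(p) = (-5 + p)/(-5 + p) = 1)
n(B, S) = 1
L(a, T) = 1
1/(L(-176, -126) + 86458) = 1/(1 + 86458) = 1/86459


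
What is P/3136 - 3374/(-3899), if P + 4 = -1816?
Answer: 17779/62384 ≈ 0.28499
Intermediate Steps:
P = -1820 (P = -4 - 1816 = -1820)
P/3136 - 3374/(-3899) = -1820/3136 - 3374/(-3899) = -1820*1/3136 - 3374*(-1/3899) = -65/112 + 482/557 = 17779/62384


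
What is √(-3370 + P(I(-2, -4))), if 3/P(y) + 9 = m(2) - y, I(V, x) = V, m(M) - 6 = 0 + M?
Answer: I*√3367 ≈ 58.026*I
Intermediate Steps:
m(M) = 6 + M (m(M) = 6 + (0 + M) = 6 + M)
P(y) = 3/(-1 - y) (P(y) = 3/(-9 + ((6 + 2) - y)) = 3/(-9 + (8 - y)) = 3/(-1 - y))
√(-3370 + P(I(-2, -4))) = √(-3370 - 3/(1 - 2)) = √(-3370 - 3/(-1)) = √(-3370 - 3*(-1)) = √(-3370 + 3) = √(-3367) = I*√3367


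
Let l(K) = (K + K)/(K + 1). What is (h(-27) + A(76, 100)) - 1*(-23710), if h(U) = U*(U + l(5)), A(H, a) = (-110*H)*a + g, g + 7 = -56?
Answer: -811669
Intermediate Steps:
g = -63 (g = -7 - 56 = -63)
A(H, a) = -63 - 110*H*a (A(H, a) = (-110*H)*a - 63 = -110*H*a - 63 = -63 - 110*H*a)
l(K) = 2*K/(1 + K) (l(K) = (2*K)/(1 + K) = 2*K/(1 + K))
h(U) = U*(5/3 + U) (h(U) = U*(U + 2*5/(1 + 5)) = U*(U + 2*5/6) = U*(U + 2*5*(⅙)) = U*(U + 5/3) = U*(5/3 + U))
(h(-27) + A(76, 100)) - 1*(-23710) = ((⅓)*(-27)*(5 + 3*(-27)) + (-63 - 110*76*100)) - 1*(-23710) = ((⅓)*(-27)*(5 - 81) + (-63 - 836000)) + 23710 = ((⅓)*(-27)*(-76) - 836063) + 23710 = (684 - 836063) + 23710 = -835379 + 23710 = -811669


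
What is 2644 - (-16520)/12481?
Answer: 4716612/1783 ≈ 2645.3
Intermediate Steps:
2644 - (-16520)/12481 = 2644 - 1*(-2360/1783) = 2644 + 2360/1783 = 4716612/1783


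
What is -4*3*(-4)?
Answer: 48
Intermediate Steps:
-4*3*(-4) = -12*(-4) = 48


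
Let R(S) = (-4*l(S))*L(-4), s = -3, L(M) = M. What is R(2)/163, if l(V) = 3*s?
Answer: -144/163 ≈ -0.88344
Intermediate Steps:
l(V) = -9 (l(V) = 3*(-3) = -9)
R(S) = -144 (R(S) = -4*(-9)*(-4) = 36*(-4) = -144)
R(2)/163 = -144/163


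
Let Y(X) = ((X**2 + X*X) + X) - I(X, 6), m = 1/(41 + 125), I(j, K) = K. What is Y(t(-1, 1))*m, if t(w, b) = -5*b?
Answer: 39/166 ≈ 0.23494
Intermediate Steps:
m = 1/166 ≈ 0.0060241
Y(X) = -6 + X + 2*X**2 (Y(X) = ((X**2 + X*X) + X) - 1*6 = ((X**2 + X**2) + X) - 6 = (2*X**2 + X) - 6 = (X + 2*X**2) - 6 = -6 + X + 2*X**2)
Y(t(-1, 1))*m = (-6 - 5*1 + 2*(-5*1)**2)*(1/166) = (-6 - 5 + 2*(-5)**2)*(1/166) = (-6 - 5 + 2*25)*(1/166) = (-6 - 5 + 50)*(1/166) = 39*(1/166) = 39/166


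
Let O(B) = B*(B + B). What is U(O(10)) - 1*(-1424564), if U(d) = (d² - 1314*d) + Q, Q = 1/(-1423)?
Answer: 1710110171/1423 ≈ 1.2018e+6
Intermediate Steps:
Q = -1/1423 ≈ -0.00070274
O(B) = 2*B² (O(B) = B*(2*B) = 2*B²)
U(d) = -1/1423 + d² - 1314*d (U(d) = (d² - 1314*d) - 1/1423 = -1/1423 + d² - 1314*d)
U(O(10)) - 1*(-1424564) = (-1/1423 + (2*10²)² - 2628*10²) - 1*(-1424564) = (-1/1423 + (2*100)² - 2628*100) + 1424564 = (-1/1423 + 200² - 1314*200) + 1424564 = (-1/1423 + 40000 - 262800) + 1424564 = -317044401/1423 + 1424564 = 1710110171/1423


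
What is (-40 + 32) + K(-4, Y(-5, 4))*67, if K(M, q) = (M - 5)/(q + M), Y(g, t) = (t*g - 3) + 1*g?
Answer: 347/32 ≈ 10.844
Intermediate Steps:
Y(g, t) = -3 + g + g*t (Y(g, t) = (g*t - 3) + g = (-3 + g*t) + g = -3 + g + g*t)
K(M, q) = (-5 + M)/(M + q)
(-40 + 32) + K(-4, Y(-5, 4))*67 = (-40 + 32) + ((-5 - 4)/(-4 + (-3 - 5 - 5*4)))*67 = -8 + (-9/(-4 + (-3 - 5 - 20)))*67 = -8 + (-9/(-4 - 28))*67 = -8 + (-9/(-32))*67 = -8 - 1/32*(-9)*67 = -8 + (9/32)*67 = -8 + 603/32 = 347/32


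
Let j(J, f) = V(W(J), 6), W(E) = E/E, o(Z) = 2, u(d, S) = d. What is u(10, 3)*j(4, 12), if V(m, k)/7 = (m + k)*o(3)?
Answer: 980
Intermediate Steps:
W(E) = 1
V(m, k) = 14*k + 14*m (V(m, k) = 7*((m + k)*2) = 7*((k + m)*2) = 7*(2*k + 2*m) = 14*k + 14*m)
j(J, f) = 98 (j(J, f) = 14*6 + 14*1 = 84 + 14 = 98)
u(10, 3)*j(4, 12) = 10*98 = 980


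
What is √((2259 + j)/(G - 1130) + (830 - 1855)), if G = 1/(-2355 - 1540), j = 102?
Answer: I*√245637816453770/489039 ≈ 32.048*I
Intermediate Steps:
G = -1/3895 (G = 1/(-3895) = -1/3895 ≈ -0.00025674)
√((2259 + j)/(G - 1130) + (830 - 1855)) = √((2259 + 102)/(-1/3895 - 1130) + (830 - 1855)) = √(2361/(-4401351/3895) - 1025) = √(2361*(-3895/4401351) - 1025) = √(-3065365/1467117 - 1025) = √(-1506860290/1467117) = I*√245637816453770/489039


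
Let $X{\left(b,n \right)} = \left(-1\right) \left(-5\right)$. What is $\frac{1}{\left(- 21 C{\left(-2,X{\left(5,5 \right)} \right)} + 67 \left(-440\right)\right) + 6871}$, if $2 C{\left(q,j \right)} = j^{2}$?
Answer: $- \frac{2}{45743} \approx -4.3723 \cdot 10^{-5}$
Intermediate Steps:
$X{\left(b,n \right)} = 5$
$C{\left(q,j \right)} = \frac{j^{2}}{2}$
$\frac{1}{\left(- 21 C{\left(-2,X{\left(5,5 \right)} \right)} + 67 \left(-440\right)\right) + 6871} = \frac{1}{\left(- 21 \frac{5^{2}}{2} + 67 \left(-440\right)\right) + 6871} = \frac{1}{\left(- 21 \cdot \frac{1}{2} \cdot 25 - 29480\right) + 6871} = \frac{1}{\left(\left(-21\right) \frac{25}{2} - 29480\right) + 6871} = \frac{1}{\left(- \frac{525}{2} - 29480\right) + 6871} = \frac{1}{- \frac{59485}{2} + 6871} = \frac{1}{- \frac{45743}{2}} = - \frac{2}{45743}$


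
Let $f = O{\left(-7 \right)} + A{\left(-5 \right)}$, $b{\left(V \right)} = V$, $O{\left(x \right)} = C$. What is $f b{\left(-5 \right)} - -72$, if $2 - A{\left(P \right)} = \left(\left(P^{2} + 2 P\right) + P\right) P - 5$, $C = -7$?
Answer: $-178$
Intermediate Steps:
$O{\left(x \right)} = -7$
$A{\left(P \right)} = 7 - P \left(P^{2} + 3 P\right)$ ($A{\left(P \right)} = 2 - \left(\left(\left(P^{2} + 2 P\right) + P\right) P - 5\right) = 2 - \left(\left(P^{2} + 3 P\right) P - 5\right) = 2 - \left(P \left(P^{2} + 3 P\right) - 5\right) = 2 - \left(-5 + P \left(P^{2} + 3 P\right)\right) = 7 - P \left(P^{2} + 3 P\right)$)
$f = 50$ ($f = -7 - \left(-132 + 75\right) = -7 - -57 = -7 + \left(7 + 125 - 75\right) = -7 + 57 = 50$)
$f b{\left(-5 \right)} - -72 = 50 \left(-5\right) - -72 = -250 + 72 = -178$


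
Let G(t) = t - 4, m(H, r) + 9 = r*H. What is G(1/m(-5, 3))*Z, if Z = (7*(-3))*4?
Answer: 679/2 ≈ 339.50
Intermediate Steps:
m(H, r) = -9 + H*r (m(H, r) = -9 + r*H = -9 + H*r)
Z = -84 (Z = -21*4 = -84)
G(t) = -4 + t
G(1/m(-5, 3))*Z = (-4 + 1/(-9 - 5*3))*(-84) = (-4 + 1/(-9 - 15))*(-84) = (-4 + 1/(-24))*(-84) = (-4 - 1/24)*(-84) = -97/24*(-84) = 679/2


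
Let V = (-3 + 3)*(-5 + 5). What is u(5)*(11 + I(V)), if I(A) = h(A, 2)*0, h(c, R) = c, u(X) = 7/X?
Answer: 77/5 ≈ 15.400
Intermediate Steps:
V = 0 (V = 0*0 = 0)
I(A) = 0 (I(A) = A*0 = 0)
u(5)*(11 + I(V)) = (7/5)*(11 + 0) = (7*(1/5))*11 = (7/5)*11 = 77/5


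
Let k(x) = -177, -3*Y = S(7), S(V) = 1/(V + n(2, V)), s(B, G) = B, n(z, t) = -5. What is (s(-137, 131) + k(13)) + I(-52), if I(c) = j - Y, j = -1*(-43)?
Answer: -1625/6 ≈ -270.83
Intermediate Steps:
j = 43
S(V) = 1/(-5 + V) (S(V) = 1/(V - 5) = 1/(-5 + V))
Y = -1/6 (Y = -1/(3*(-5 + 7)) = -1/3/2 = -1/3*1/2 = -1/6 ≈ -0.16667)
I(c) = 259/6 (I(c) = 43 - 1*(-1/6) = 43 + 1/6 = 259/6)
(s(-137, 131) + k(13)) + I(-52) = (-137 - 177) + 259/6 = -314 + 259/6 = -1625/6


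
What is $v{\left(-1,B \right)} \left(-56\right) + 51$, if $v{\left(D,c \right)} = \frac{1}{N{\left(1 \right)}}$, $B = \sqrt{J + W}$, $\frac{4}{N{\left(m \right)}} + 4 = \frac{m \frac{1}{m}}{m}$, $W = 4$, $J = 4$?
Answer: $93$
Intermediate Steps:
$N{\left(m \right)} = \frac{4}{-4 + \frac{1}{m}}$ ($N{\left(m \right)} = \frac{4}{-4 + \frac{m \frac{1}{m}}{m}} = \frac{4}{-4 + 1 \frac{1}{m}} = \frac{4}{-4 + \frac{1}{m}}$)
$B = 2 \sqrt{2}$ ($B = \sqrt{4 + 4} = \sqrt{8} = 2 \sqrt{2} \approx 2.8284$)
$v{\left(D,c \right)} = - \frac{3}{4}$ ($v{\left(D,c \right)} = \frac{1}{\left(-4\right) 1 \frac{1}{-1 + 4 \cdot 1}} = \frac{1}{\left(-4\right) 1 \frac{1}{-1 + 4}} = \frac{1}{\left(-4\right) 1 \cdot \frac{1}{3}} = \frac{1}{- \frac{4}{3}} = - \frac{3}{4}$)
$v{\left(-1,B \right)} \left(-56\right) + 51 = \left(- \frac{3}{4}\right) \left(-56\right) + 51 = 42 + 51 = 93$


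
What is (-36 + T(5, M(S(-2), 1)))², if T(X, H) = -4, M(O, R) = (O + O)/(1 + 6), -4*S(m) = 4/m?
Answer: 1600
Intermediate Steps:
S(m) = -1/m
M(O, R) = 2*O/7 (M(O, R) = (2*O)/7 = (2*O)*(⅐) = 2*O/7)
(-36 + T(5, M(S(-2), 1)))² = (-36 - 4)² = (-40)² = 1600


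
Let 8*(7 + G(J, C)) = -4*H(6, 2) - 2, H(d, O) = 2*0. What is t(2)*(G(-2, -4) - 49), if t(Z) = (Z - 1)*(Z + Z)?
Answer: -225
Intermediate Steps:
H(d, O) = 0
G(J, C) = -29/4 (G(J, C) = -7 + (-4*0 - 2)/8 = -7 + (0 - 2)/8 = -7 + (⅛)*(-2) = -7 - ¼ = -29/4)
t(Z) = 2*Z*(-1 + Z) (t(Z) = (-1 + Z)*(2*Z) = 2*Z*(-1 + Z))
t(2)*(G(-2, -4) - 49) = (2*2*(-1 + 2))*(-29/4 - 49) = (2*2*1)*(-225/4) = 4*(-225/4) = -225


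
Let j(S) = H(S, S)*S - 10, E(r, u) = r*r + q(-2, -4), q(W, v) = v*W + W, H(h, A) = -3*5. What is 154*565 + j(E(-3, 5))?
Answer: 86775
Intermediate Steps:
H(h, A) = -15
q(W, v) = W + W*v (q(W, v) = W*v + W = W + W*v)
E(r, u) = 6 + r**2 (E(r, u) = r*r - 2*(1 - 4) = r**2 - 2*(-3) = r**2 + 6 = 6 + r**2)
j(S) = -10 - 15*S (j(S) = -15*S - 10 = -10 - 15*S)
154*565 + j(E(-3, 5)) = 154*565 + (-10 - 15*(6 + (-3)**2)) = 87010 + (-10 - 15*(6 + 9)) = 87010 + (-10 - 15*15) = 87010 + (-10 - 225) = 87010 - 235 = 86775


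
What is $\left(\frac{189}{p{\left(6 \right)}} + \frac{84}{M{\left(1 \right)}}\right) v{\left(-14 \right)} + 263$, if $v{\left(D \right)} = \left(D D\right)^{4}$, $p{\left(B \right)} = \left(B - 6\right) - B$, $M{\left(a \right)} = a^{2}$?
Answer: $77478925703$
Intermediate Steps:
$p{\left(B \right)} = -6$ ($p{\left(B \right)} = \left(B - 6\right) - B = \left(-6 + B\right) - B = -6$)
$v{\left(D \right)} = D^{8}$ ($v{\left(D \right)} = \left(D^{2}\right)^{4} = D^{8}$)
$\left(\frac{189}{p{\left(6 \right)}} + \frac{84}{M{\left(1 \right)}}\right) v{\left(-14 \right)} + 263 = \left(\frac{189}{-6} + \frac{84}{1^{2}}\right) \left(-14\right)^{8} + 263 = \left(189 \left(- \frac{1}{6}\right) + \frac{84}{1}\right) 1475789056 + 263 = \left(- \frac{63}{2} + 84 \cdot 1\right) 1475789056 + 263 = \left(- \frac{63}{2} + 84\right) 1475789056 + 263 = \frac{105}{2} \cdot 1475789056 + 263 = 77478925440 + 263 = 77478925703$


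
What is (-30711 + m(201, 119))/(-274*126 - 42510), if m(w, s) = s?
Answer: 15296/38517 ≈ 0.39712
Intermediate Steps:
(-30711 + m(201, 119))/(-274*126 - 42510) = (-30711 + 119)/(-274*126 - 42510) = -30592/(-34524 - 42510) = -30592/(-77034) = -30592*(-1/77034) = 15296/38517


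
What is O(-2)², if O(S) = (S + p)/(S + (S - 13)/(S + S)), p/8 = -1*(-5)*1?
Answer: 23104/49 ≈ 471.51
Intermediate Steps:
p = 40 (p = 8*(-1*(-5)*1) = 8*(5*1) = 8*5 = 40)
O(S) = (40 + S)/(S + (-13 + S)/(2*S)) (O(S) = (S + 40)/(S + (S - 13)/(S + S)) = (40 + S)/(S + (-13 + S)/((2*S))) = (40 + S)/(S + (-13 + S)*(1/(2*S))) = (40 + S)/(S + (-13 + S)/(2*S)))
O(-2)² = (2*(-2)*(40 - 2)/(-13 - 2 + 2*(-2)²))² = (2*(-2)*38/(-13 - 2 + 2*4))² = (2*(-2)*38/(-13 - 2 + 8))² = (2*(-2)*38/(-7))² = (2*(-2)*(-⅐)*38)² = (152/7)² = 23104/49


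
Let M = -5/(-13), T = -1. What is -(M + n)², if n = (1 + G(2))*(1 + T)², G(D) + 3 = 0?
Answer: -25/169 ≈ -0.14793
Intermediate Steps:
G(D) = -3 (G(D) = -3 + 0 = -3)
M = 5/13 (M = -5*(-1/13) = 5/13 ≈ 0.38462)
n = 0 (n = (1 - 3)*(1 - 1)² = -2*0² = -2*0 = 0)
-(M + n)² = -(5/13 + 0)² = -(5/13)² = -1*25/169 = -25/169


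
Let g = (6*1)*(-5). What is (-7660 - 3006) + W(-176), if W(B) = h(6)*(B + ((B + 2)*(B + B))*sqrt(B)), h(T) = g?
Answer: -5386 - 7349760*I*sqrt(11) ≈ -5386.0 - 2.4376e+7*I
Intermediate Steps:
g = -30 (g = 6*(-5) = -30)
h(T) = -30
W(B) = -30*B - 60*B**(3/2)*(2 + B) (W(B) = -30*(B + ((B + 2)*(B + B))*sqrt(B)) = -30*(B + ((2 + B)*(2*B))*sqrt(B)) = -30*(B + (2*B*(2 + B))*sqrt(B)) = -30*(B + 2*B**(3/2)*(2 + B)) = -30*B - 60*B**(3/2)*(2 + B))
(-7660 - 3006) + W(-176) = (-7660 - 3006) + (-(-84480)*I*sqrt(11) - 7434240*I*sqrt(11) - 30*(-176)) = -10666 + (-(-84480)*I*sqrt(11) - 7434240*I*sqrt(11) + 5280) = -10666 + (84480*I*sqrt(11) - 7434240*I*sqrt(11) + 5280) = -10666 + (5280 - 7349760*I*sqrt(11)) = -5386 - 7349760*I*sqrt(11)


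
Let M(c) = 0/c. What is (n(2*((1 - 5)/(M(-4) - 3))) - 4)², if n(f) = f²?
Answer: 784/81 ≈ 9.6790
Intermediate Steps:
M(c) = 0
(n(2*((1 - 5)/(M(-4) - 3))) - 4)² = ((2*((1 - 5)/(0 - 3)))² - 4)² = ((2*(-4/(-3)))² - 4)² = ((2*(-4*(-⅓)))² - 4)² = ((2*(4/3))² - 4)² = ((8/3)² - 4)² = (64/9 - 4)² = (28/9)² = 784/81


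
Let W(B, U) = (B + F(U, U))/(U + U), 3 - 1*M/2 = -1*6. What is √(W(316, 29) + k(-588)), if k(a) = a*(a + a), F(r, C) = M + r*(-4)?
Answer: √581544569/29 ≈ 831.56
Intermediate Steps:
M = 18 (M = 6 - (-2)*6 = 6 - 2*(-6) = 6 + 12 = 18)
F(r, C) = 18 - 4*r (F(r, C) = 18 + r*(-4) = 18 - 4*r)
W(B, U) = (18 + B - 4*U)/(2*U) (W(B, U) = (B + (18 - 4*U))/(U + U) = (18 + B - 4*U)/((2*U)) = (18 + B - 4*U)*(1/(2*U)) = (18 + B - 4*U)/(2*U))
k(a) = 2*a² (k(a) = a*(2*a) = 2*a²)
√(W(316, 29) + k(-588)) = √((½)*(18 + 316 - 4*29)/29 + 2*(-588)²) = √((½)*(1/29)*(18 + 316 - 116) + 2*345744) = √((½)*(1/29)*218 + 691488) = √(109/29 + 691488) = √(20053261/29) = √581544569/29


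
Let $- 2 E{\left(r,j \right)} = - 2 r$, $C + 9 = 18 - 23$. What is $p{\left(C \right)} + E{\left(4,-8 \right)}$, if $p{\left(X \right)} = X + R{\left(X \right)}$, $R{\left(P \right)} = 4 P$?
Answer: $-66$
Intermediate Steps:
$C = -14$ ($C = -9 + \left(18 - 23\right) = -9 - 5 = -14$)
$E{\left(r,j \right)} = r$ ($E{\left(r,j \right)} = - \frac{\left(-2\right) r}{2} = r$)
$p{\left(X \right)} = 5 X$ ($p{\left(X \right)} = X + 4 X = 5 X$)
$p{\left(C \right)} + E{\left(4,-8 \right)} = 5 \left(-14\right) + 4 = -70 + 4 = -66$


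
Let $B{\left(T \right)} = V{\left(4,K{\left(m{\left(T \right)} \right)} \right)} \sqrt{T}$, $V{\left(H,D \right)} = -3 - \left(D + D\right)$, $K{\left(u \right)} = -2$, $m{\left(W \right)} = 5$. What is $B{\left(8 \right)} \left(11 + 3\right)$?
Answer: $28 \sqrt{2} \approx 39.598$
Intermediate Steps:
$V{\left(H,D \right)} = -3 - 2 D$
$B{\left(T \right)} = \sqrt{T}$ ($B{\left(T \right)} = \left(-3 - -4\right) \sqrt{T} = \left(-3 + 4\right) \sqrt{T} = 1 \sqrt{T} = \sqrt{T}$)
$B{\left(8 \right)} \left(11 + 3\right) = \sqrt{8} \left(11 + 3\right) = 2 \sqrt{2} \cdot 14 = 28 \sqrt{2}$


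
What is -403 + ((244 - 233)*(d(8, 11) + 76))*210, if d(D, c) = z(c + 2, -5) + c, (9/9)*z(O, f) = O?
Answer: 230597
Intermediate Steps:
z(O, f) = O
d(D, c) = 2 + 2*c (d(D, c) = (c + 2) + c = (2 + c) + c = 2 + 2*c)
-403 + ((244 - 233)*(d(8, 11) + 76))*210 = -403 + ((244 - 233)*((2 + 2*11) + 76))*210 = -403 + (11*((2 + 22) + 76))*210 = -403 + (11*(24 + 76))*210 = -403 + (11*100)*210 = -403 + 1100*210 = -403 + 231000 = 230597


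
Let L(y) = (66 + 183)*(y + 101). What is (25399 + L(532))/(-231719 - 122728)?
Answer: -183016/354447 ≈ -0.51634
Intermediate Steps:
L(y) = 25149 + 249*y (L(y) = 249*(101 + y) = 25149 + 249*y)
(25399 + L(532))/(-231719 - 122728) = (25399 + (25149 + 249*532))/(-231719 - 122728) = (25399 + (25149 + 132468))/(-354447) = (25399 + 157617)*(-1/354447) = 183016*(-1/354447) = -183016/354447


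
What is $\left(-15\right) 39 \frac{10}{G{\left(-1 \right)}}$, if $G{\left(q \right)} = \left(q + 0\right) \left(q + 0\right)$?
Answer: $-5850$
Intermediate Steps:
$G{\left(q \right)} = q^{2}$ ($G{\left(q \right)} = q q = q^{2}$)
$\left(-15\right) 39 \frac{10}{G{\left(-1 \right)}} = \left(-15\right) 39 \frac{10}{\left(-1\right)^{2}} = - 585 \cdot \frac{10}{1} = - 585 \cdot 10 \cdot 1 = \left(-585\right) 10 = -5850$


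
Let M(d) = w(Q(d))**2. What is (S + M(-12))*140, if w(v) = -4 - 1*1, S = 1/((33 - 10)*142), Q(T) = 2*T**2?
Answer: 5715570/1633 ≈ 3500.0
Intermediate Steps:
S = 1/3266 (S = (1/142)/23 = (1/23)*(1/142) = 1/3266 ≈ 0.00030618)
w(v) = -5 (w(v) = -4 - 1 = -5)
M(d) = 25 (M(d) = (-5)**2 = 25)
(S + M(-12))*140 = (1/3266 + 25)*140 = (81651/3266)*140 = 5715570/1633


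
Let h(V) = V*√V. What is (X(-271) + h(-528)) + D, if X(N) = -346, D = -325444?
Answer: -325790 - 2112*I*√33 ≈ -3.2579e+5 - 12133.0*I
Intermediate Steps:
h(V) = V^(3/2)
(X(-271) + h(-528)) + D = (-346 + (-528)^(3/2)) - 325444 = (-346 - 2112*I*√33) - 325444 = -325790 - 2112*I*√33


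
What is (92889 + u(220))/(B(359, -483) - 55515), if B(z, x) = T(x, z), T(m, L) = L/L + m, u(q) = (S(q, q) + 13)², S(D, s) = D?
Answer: -147178/55997 ≈ -2.6283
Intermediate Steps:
u(q) = (13 + q)² (u(q) = (q + 13)² = (13 + q)²)
T(m, L) = 1 + m
B(z, x) = 1 + x
(92889 + u(220))/(B(359, -483) - 55515) = (92889 + (13 + 220)²)/((1 - 483) - 55515) = (92889 + 233²)/(-482 - 55515) = (92889 + 54289)/(-55997) = 147178*(-1/55997) = -147178/55997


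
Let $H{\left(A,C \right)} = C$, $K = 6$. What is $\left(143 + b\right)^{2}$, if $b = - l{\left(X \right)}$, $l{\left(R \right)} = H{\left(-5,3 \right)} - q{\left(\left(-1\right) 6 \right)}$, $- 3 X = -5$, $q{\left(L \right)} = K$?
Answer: $21316$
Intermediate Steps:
$q{\left(L \right)} = 6$
$X = \frac{5}{3}$ ($X = \left(- \frac{1}{3}\right) \left(-5\right) = \frac{5}{3} \approx 1.6667$)
$l{\left(R \right)} = -3$ ($l{\left(R \right)} = 3 - 6 = -3$)
$b = 3$ ($b = \left(-1\right) \left(-3\right) = 3$)
$\left(143 + b\right)^{2} = \left(143 + 3\right)^{2} = 146^{2} = 21316$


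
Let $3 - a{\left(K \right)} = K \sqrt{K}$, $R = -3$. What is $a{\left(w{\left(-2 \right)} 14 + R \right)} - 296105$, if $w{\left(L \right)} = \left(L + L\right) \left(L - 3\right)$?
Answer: $-296102 - 277 \sqrt{277} \approx -3.0071 \cdot 10^{5}$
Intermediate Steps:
$w{\left(L \right)} = 2 L \left(-3 + L\right)$
$a{\left(K \right)} = 3 - K^{\frac{3}{2}}$ ($a{\left(K \right)} = 3 - K \sqrt{K} = 3 - K^{\frac{3}{2}}$)
$a{\left(w{\left(-2 \right)} 14 + R \right)} - 296105 = \left(3 - \left(2 \left(-2\right) \left(-3 - 2\right) 14 - 3\right)^{\frac{3}{2}}\right) - 296105 = \left(3 - \left(2 \left(-2\right) \left(-5\right) 14 - 3\right)^{\frac{3}{2}}\right) - 296105 = \left(3 - \left(20 \cdot 14 - 3\right)^{\frac{3}{2}}\right) - 296105 = \left(3 - \left(280 - 3\right)^{\frac{3}{2}}\right) - 296105 = \left(3 - 277^{\frac{3}{2}}\right) - 296105 = \left(3 - 277 \sqrt{277}\right) - 296105 = -296102 - 277 \sqrt{277}$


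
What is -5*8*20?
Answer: -800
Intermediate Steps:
-5*8*20 = -40*20 = -800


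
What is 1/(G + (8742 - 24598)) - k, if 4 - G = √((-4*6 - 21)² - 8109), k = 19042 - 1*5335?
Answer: -287038274614/20940999 + 13*I/41881998 ≈ -13707.0 + 3.104e-7*I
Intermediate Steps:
k = 13707 (k = 19042 - 5335 = 13707)
G = 4 - 78*I (G = 4 - √((-4*6 - 21)² - 8109) = 4 - √((-24 - 21)² - 8109) = 4 - √((-45)² - 8109) = 4 - √(2025 - 8109) = 4 - √(-6084) = 4 - 78*I ≈ 4.0 - 78.0*I)
1/(G + (8742 - 24598)) - k = 1/((4 - 78*I) + (8742 - 24598)) - 1*13707 = 1/((4 - 78*I) - 15856) - 13707 = 1/(-15852 - 78*I) - 13707 = (-15852 + 78*I)/251291988 - 13707 = -13707 + (-15852 + 78*I)/251291988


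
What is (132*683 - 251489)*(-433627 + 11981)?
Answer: 68025414118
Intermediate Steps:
(132*683 - 251489)*(-433627 + 11981) = (90156 - 251489)*(-421646) = -161333*(-421646) = 68025414118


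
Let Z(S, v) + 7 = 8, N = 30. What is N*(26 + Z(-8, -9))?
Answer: 810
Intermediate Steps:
Z(S, v) = 1 (Z(S, v) = -7 + 8 = 1)
N*(26 + Z(-8, -9)) = 30*(26 + 1) = 30*27 = 810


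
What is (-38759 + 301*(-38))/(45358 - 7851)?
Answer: -50197/37507 ≈ -1.3383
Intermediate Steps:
(-38759 + 301*(-38))/(45358 - 7851) = (-38759 - 11438)/37507 = -50197*1/37507 = -50197/37507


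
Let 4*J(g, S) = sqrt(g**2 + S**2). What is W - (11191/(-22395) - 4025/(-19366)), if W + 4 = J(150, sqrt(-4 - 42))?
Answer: -69922663/18856590 + sqrt(22454)/4 ≈ 33.754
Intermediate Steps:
J(g, S) = sqrt(S**2 + g**2)/4 (J(g, S) = sqrt(g**2 + S**2)/4 = sqrt(S**2 + g**2)/4)
W = -4 + sqrt(22454)/4 (W = -4 + sqrt((sqrt(-4 - 42))**2 + 150**2)/4 = -4 + sqrt((sqrt(-46))**2 + 22500)/4 = -4 + sqrt((I*sqrt(46))**2 + 22500)/4 = -4 + sqrt(-46 + 22500)/4 = -4 + sqrt(22454)/4 ≈ 33.462)
W - (11191/(-22395) - 4025/(-19366)) = (-4 + sqrt(22454)/4) - (11191/(-22395) - 4025/(-19366)) = (-4 + sqrt(22454)/4) - (11191*(-1/22395) - 4025*(-1/19366)) = (-4 + sqrt(22454)/4) - (-11191/22395 + 175/842) = (-4 + sqrt(22454)/4) - 1*(-5503697/18856590) = (-4 + sqrt(22454)/4) + 5503697/18856590 = -69922663/18856590 + sqrt(22454)/4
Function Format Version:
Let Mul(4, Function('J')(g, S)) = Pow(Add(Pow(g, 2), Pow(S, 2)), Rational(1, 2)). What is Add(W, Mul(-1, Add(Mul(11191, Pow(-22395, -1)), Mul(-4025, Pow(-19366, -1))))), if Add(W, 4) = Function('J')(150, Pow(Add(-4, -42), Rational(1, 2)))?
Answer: Add(Rational(-69922663, 18856590), Mul(Rational(1, 4), Pow(22454, Rational(1, 2)))) ≈ 33.754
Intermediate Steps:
Function('J')(g, S) = Mul(Rational(1, 4), Pow(Add(Pow(S, 2), Pow(g, 2)), Rational(1, 2))) (Function('J')(g, S) = Mul(Rational(1, 4), Pow(Add(Pow(g, 2), Pow(S, 2)), Rational(1, 2))) = Mul(Rational(1, 4), Pow(Add(Pow(S, 2), Pow(g, 2)), Rational(1, 2))))
W = Add(-4, Mul(Rational(1, 4), Pow(22454, Rational(1, 2)))) (W = Add(-4, Mul(Rational(1, 4), Pow(Add(Pow(Pow(Add(-4, -42), Rational(1, 2)), 2), Pow(150, 2)), Rational(1, 2)))) = Add(-4, Mul(Rational(1, 4), Pow(Add(Pow(Pow(-46, Rational(1, 2)), 2), 22500), Rational(1, 2)))) = Add(-4, Mul(Rational(1, 4), Pow(Add(Pow(Mul(I, Pow(46, Rational(1, 2))), 2), 22500), Rational(1, 2)))) = Add(-4, Mul(Rational(1, 4), Pow(Add(-46, 22500), Rational(1, 2)))) = Add(-4, Mul(Rational(1, 4), Pow(22454, Rational(1, 2)))) ≈ 33.462)
Add(W, Mul(-1, Add(Mul(11191, Pow(-22395, -1)), Mul(-4025, Pow(-19366, -1))))) = Add(Add(-4, Mul(Rational(1, 4), Pow(22454, Rational(1, 2)))), Mul(-1, Add(Mul(11191, Pow(-22395, -1)), Mul(-4025, Pow(-19366, -1))))) = Add(Add(-4, Mul(Rational(1, 4), Pow(22454, Rational(1, 2)))), Mul(-1, Add(Mul(11191, Rational(-1, 22395)), Mul(-4025, Rational(-1, 19366))))) = Add(Add(-4, Mul(Rational(1, 4), Pow(22454, Rational(1, 2)))), Mul(-1, Add(Rational(-11191, 22395), Rational(175, 842)))) = Add(Add(-4, Mul(Rational(1, 4), Pow(22454, Rational(1, 2)))), Mul(-1, Rational(-5503697, 18856590))) = Add(Add(-4, Mul(Rational(1, 4), Pow(22454, Rational(1, 2)))), Rational(5503697, 18856590)) = Add(Rational(-69922663, 18856590), Mul(Rational(1, 4), Pow(22454, Rational(1, 2))))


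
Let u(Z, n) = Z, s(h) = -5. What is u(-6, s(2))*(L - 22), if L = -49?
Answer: 426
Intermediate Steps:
u(-6, s(2))*(L - 22) = -6*(-49 - 22) = -6*(-71) = 426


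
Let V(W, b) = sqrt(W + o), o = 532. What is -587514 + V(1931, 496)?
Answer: -587514 + sqrt(2463) ≈ -5.8746e+5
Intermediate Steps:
V(W, b) = sqrt(532 + W) (V(W, b) = sqrt(W + 532) = sqrt(532 + W))
-587514 + V(1931, 496) = -587514 + sqrt(532 + 1931) = -587514 + sqrt(2463)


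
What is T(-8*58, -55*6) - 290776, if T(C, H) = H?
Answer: -291106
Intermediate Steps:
T(-8*58, -55*6) - 290776 = -55*6 - 290776 = -330 - 290776 = -291106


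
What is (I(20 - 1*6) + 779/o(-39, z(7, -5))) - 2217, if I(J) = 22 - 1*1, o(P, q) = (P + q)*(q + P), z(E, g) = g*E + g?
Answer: -13704457/6241 ≈ -2195.9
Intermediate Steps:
z(E, g) = g + E*g (z(E, g) = E*g + g = g + E*g)
o(P, q) = (P + q)² (o(P, q) = (P + q)*(P + q) = (P + q)²)
I(J) = 21 (I(J) = 22 - 1 = 21)
(I(20 - 1*6) + 779/o(-39, z(7, -5))) - 2217 = (21 + 779/((-39 - 5*(1 + 7))²)) - 2217 = (21 + 779/((-39 - 5*8)²)) - 2217 = (21 + 779/((-39 - 40)²)) - 2217 = (21 + 779/((-79)²)) - 2217 = (21 + 779/6241) - 2217 = 131840/6241 - 2217 = -13704457/6241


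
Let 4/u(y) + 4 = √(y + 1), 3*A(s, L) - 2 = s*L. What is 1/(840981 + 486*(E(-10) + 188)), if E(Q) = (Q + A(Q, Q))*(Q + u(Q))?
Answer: 6735367/5444081448843 + 15552*I/1814693816281 ≈ 1.2372e-6 + 8.57e-9*I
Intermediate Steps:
A(s, L) = ⅔ + L*s/3 (A(s, L) = ⅔ + (s*L)/3 = ⅔ + (L*s)/3 = ⅔ + L*s/3)
u(y) = 4/(-4 + √(1 + y)) (u(y) = 4/(-4 + √(y + 1)) = 4/(-4 + √(1 + y)))
E(Q) = (Q + 4/(-4 + √(1 + Q)))*(⅔ + Q + Q²/3) (E(Q) = (Q + (⅔ + Q*Q/3))*(Q + 4/(-4 + √(1 + Q))) = (Q + (⅔ + Q²/3))*(Q + 4/(-4 + √(1 + Q))) = (⅔ + Q + Q²/3)*(Q + 4/(-4 + √(1 + Q))) = (Q + 4/(-4 + √(1 + Q)))*(⅔ + Q + Q²/3))
1/(840981 + 486*(E(-10) + 188)) = 1/(840981 + 486*((8 + 4*(-10)² + 12*(-10) - 10*(-4 + √(1 - 10))*(2 + (-10)² + 3*(-10)))/(3*(-4 + √(1 - 10))) + 188)) = 1/(840981 + 486*((8 + 4*100 - 120 - 10*(-4 + √(-9))*(2 + 100 - 30))/(3*(-4 + √(-9))) + 188)) = 1/(840981 + 486*((8 + 400 - 120 - 10*(-4 + 3*I)*72)/(3*(-4 + 3*I)) + 188)) = 1/(840981 + 486*(((-4 - 3*I)/25)*(8 + 400 - 120 + (2880 - 2160*I))/3 + 188)) = 1/(840981 + 486*(((-4 - 3*I)/25)*(3168 - 2160*I)/3 + 188)) = 1/(840981 + 486*((-4 - 3*I)*(3168 - 2160*I)/75 + 188)) = 1/(840981 + 486*(188 + (-4 - 3*I)*(3168 - 2160*I)/75)) = 1/(840981 + (91368 + 162*(-4 - 3*I)*(3168 - 2160*I)/25)) = 1/(932349 + 162*(-4 - 3*I)*(3168 - 2160*I)/25)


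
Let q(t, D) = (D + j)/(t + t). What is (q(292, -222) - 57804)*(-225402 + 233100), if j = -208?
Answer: -64967205567/146 ≈ -4.4498e+8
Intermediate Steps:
q(t, D) = (-208 + D)/(2*t) (q(t, D) = (D - 208)/(t + t) = (-208 + D)/((2*t)) = (-208 + D)*(1/(2*t)) = (-208 + D)/(2*t))
(q(292, -222) - 57804)*(-225402 + 233100) = ((½)*(-208 - 222)/292 - 57804)*(-225402 + 233100) = ((½)*(1/292)*(-430) - 57804)*7698 = (-215/292 - 57804)*7698 = -16878983/292*7698 = -64967205567/146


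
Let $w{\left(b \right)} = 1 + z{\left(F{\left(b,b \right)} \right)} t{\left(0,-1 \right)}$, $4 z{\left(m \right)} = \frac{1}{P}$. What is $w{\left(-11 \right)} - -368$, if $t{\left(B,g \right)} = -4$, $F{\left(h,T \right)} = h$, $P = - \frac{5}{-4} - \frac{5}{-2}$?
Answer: $\frac{5531}{15} \approx 368.73$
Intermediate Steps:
$P = \frac{15}{4}$ ($P = \left(-5\right) \left(- \frac{1}{4}\right) - - \frac{5}{2} = \frac{5}{4} + \frac{5}{2} = \frac{15}{4} \approx 3.75$)
$z{\left(m \right)} = \frac{1}{15}$ ($z{\left(m \right)} = \frac{1}{4 \cdot \frac{15}{4}} = \frac{1}{4} \cdot \frac{4}{15} = \frac{1}{15}$)
$w{\left(b \right)} = \frac{11}{15}$ ($w{\left(b \right)} = 1 + \frac{1}{15} \left(-4\right) = 1 - \frac{4}{15} = \frac{11}{15}$)
$w{\left(-11 \right)} - -368 = \frac{11}{15} - -368 = \frac{11}{15} + 368 = \frac{5531}{15}$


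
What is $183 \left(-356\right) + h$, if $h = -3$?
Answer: $-65151$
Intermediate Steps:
$183 \left(-356\right) + h = 183 \left(-356\right) - 3 = -65148 - 3 = -65151$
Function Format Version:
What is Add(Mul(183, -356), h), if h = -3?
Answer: -65151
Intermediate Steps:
Add(Mul(183, -356), h) = Add(Mul(183, -356), -3) = Add(-65148, -3) = -65151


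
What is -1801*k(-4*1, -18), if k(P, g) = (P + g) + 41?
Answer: -34219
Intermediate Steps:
k(P, g) = 41 + P + g
-1801*k(-4*1, -18) = -1801*(41 - 4*1 - 18) = -1801*(41 - 4 - 18) = -1801*19 = -34219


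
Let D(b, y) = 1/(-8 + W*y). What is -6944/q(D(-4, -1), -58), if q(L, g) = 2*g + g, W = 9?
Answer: 3472/87 ≈ 39.908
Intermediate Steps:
D(b, y) = 1/(-8 + 9*y)
q(L, g) = 3*g
-6944/q(D(-4, -1), -58) = -6944/(3*(-58)) = -6944/(-174) = -6944*(-1/174) = 3472/87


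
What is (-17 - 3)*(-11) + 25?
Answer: 245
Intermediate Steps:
(-17 - 3)*(-11) + 25 = -20*(-11) + 25 = 220 + 25 = 245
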